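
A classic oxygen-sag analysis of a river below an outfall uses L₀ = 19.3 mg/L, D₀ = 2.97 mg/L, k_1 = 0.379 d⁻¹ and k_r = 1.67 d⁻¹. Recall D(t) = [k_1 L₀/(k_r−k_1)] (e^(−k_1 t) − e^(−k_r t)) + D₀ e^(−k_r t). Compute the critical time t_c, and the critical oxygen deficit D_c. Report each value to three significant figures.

At the critical point dD/dt = 0, so k_1 L₀ e^(−k_1 t) = k_r D. Substituting D(t) from the Streeter–Phelps equation and solving for t gives
t_c = ln[(k_r/k_1)(1 − D₀(k_r−k_1)/(k_1 L₀))] / (k_r−k_1).
Here k_r−k_1 = 1.291 d⁻¹ and 1 − D₀(k_r−k_1)/(k_1 L₀) = 1 − 2.97×1.291/(0.379×19.3) = 0.4758, so
t_c = ln(4.406 × 0.4758) / 1.291 = 0.7403 / 1.291 = 0.5734 d.
L(t_c) = L₀ e^(−k_1 t_c) = 19.3 × 0.8047 = 15.53 mg/L, and at the critical point k_r D_c = k_1 L, so D_c = (0.379/1.67) × 15.53 = 3.524 mg/L.

t_c ≈ 0.573 d; D_c ≈ 3.52 mg/L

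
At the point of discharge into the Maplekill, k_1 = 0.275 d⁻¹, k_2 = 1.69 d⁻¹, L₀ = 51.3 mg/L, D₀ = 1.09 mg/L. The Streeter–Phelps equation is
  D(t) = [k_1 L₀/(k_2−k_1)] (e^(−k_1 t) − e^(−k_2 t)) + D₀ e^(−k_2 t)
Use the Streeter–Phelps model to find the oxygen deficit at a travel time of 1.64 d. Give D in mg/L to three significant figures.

k_1 L₀/(k_2−k_1) = 0.275×51.3/(1.69−0.275) = 14.11/1.415 = 9.970 mg/L.
e^(−k_1 t) = e^(−0.275×1.640) = 0.6370; e^(−k_2 t) = e^(−1.69×1.640) = 0.06256.
D = 9.970 × (0.6370 − 0.06256) + 1.09 × 0.06256 = 5.727 + 0.06819 = 5.795 mg/L.

D ≈ 5.80 mg/L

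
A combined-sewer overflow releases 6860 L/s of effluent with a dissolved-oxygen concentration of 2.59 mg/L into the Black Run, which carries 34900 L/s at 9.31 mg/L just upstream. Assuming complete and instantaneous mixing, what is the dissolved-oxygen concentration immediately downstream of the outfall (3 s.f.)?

Flow-weighted mixing: C = (Q_r C_r + Q_w C_w)/(Q_r + Q_w)
= (34900×9.31 + 6860×2.59)/(34900 + 6860) = 342700/41760 = 8.206 mg/L.

8.21 mg/L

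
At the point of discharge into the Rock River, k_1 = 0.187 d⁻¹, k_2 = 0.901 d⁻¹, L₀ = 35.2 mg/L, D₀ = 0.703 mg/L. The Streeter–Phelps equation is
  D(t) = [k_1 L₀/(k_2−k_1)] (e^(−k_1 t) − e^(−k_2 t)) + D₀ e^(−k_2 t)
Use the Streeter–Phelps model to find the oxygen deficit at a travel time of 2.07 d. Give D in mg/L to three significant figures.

k_1 L₀/(k_2−k_1) = 0.187×35.2/(0.901−0.187) = 6.582/0.7140 = 9.219 mg/L.
e^(−k_1 t) = e^(−0.187×2.070) = 0.6790; e^(−k_2 t) = e^(−0.901×2.070) = 0.1549.
D = 9.219 × (0.6790 − 0.1549) + 0.703 × 0.1549 = 4.832 + 0.1089 = 4.941 mg/L.

D ≈ 4.94 mg/L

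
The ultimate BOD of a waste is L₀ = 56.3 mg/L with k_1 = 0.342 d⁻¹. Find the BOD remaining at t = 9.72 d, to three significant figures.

L_t = L₀ e^(−k_1 t) = 56.3 × e^(−0.342×9.72) = 56.3 × 0.03600 = 2.027 mg/L.

L ≈ 2.03 mg/L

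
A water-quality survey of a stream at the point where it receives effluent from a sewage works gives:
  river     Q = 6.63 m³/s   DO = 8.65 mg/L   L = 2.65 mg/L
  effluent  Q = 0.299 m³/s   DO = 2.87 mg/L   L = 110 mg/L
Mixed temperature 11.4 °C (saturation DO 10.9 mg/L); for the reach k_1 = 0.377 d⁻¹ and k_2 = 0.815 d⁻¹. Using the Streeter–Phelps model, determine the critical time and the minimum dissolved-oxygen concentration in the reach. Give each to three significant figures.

Mixed DO = (6.63×8.65 + 0.299×2.87)/(6.63+0.299) = 58.21/6.929 = 8.401 mg/L.
Mixed L₀ = (6.63×2.65 + 0.299×110)/(6.929) = 50.46/6.929 = 7.282 mg/L.
Initial deficit D₀ = C_s − DO₀ = 10.9 − 8.401 = 2.499 mg/L.
t_c = (1/0.4380) ln[(0.815/0.377)(1 − 2.499×0.4380/(0.377×7.282))] = 2.283 × ln(1.300) = 0.5986 d.
D_c = (0.377/0.815) × 7.282 × e^(−0.377×0.5986) = 0.4626 × 7.282 × 0.7980 = 2.688 mg/L.
Minimum DO = 10.9 − 2.688 = 8.212 mg/L.

t_c ≈ 0.599 d; minimum DO ≈ 8.21 mg/L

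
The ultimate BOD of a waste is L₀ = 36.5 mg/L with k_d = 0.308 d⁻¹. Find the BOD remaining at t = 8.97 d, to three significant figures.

L ≈ 2.30 mg/L

L_t = L₀ e^(−k_d t) = 36.5 × e^(−0.308×8.97) = 36.5 × 0.06312 = 2.304 mg/L.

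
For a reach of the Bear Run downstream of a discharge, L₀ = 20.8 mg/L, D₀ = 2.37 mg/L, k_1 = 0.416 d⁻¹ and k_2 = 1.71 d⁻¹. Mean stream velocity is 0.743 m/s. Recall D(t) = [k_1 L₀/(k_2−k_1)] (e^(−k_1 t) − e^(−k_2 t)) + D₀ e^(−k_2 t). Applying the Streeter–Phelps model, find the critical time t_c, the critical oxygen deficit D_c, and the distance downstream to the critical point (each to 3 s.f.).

t_c ≈ 0.754 d; D_c ≈ 3.70 mg/L; x_c ≈ 48.4 km

With k_2/k_1 = 4.111 and 1 − D₀(k_2−k_1)/(k_1 L₀) = 0.6456,
t_c = ln(4.111 × 0.6456) / (1.71 − 0.416) = ln(2.654) / 1.294 = 0.9759/1.294 = 0.7542 d.
L(t_c) = L₀ e^(−k_1 t_c) = 20.8 × 0.7307 = 15.20 mg/L, and at the critical point k_2 D_c = k_1 L, so D_c = (0.416/1.71) × 15.20 = 3.697 mg/L.
x_c = v t_c = 0.743 m/s × 0.7542 d × 86400 s/d = 48420 m ≈ 48.4 km.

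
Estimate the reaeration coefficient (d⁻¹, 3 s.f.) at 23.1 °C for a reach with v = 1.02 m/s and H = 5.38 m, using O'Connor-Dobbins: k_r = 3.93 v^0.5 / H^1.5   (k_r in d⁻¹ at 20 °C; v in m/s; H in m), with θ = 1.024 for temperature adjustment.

k_r(20) = 3.93 × 1.02^0.5 / 5.38^1.5 = 3.93 × 1.010 / 12.48 = 0.3181 d⁻¹.
k_r(23.1) = 0.3181 × 1.024^(23.1−20) = 0.3181 × 1.076 = 0.3423 d⁻¹.

k_r ≈ 0.342 d⁻¹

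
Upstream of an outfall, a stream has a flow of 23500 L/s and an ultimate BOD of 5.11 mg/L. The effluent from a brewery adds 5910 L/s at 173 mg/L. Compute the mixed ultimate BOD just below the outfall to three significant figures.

Flow-weighted mixing: C = (Q_r C_r + Q_w C_w)/(Q_r + Q_w)
= (23500×5.11 + 5910×173)/(23500 + 5910) = 1.143×10^6/29410 = 38.85 mg/L.

38.8 mg/L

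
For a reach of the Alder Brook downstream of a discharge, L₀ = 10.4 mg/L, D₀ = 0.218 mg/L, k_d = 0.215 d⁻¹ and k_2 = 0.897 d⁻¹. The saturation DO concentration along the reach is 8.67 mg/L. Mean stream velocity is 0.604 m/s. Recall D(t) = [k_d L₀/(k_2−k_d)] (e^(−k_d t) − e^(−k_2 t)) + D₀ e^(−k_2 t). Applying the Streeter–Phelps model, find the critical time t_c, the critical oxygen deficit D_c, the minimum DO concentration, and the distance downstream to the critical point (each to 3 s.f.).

With k_2/k_d = 4.172 and 1 − D₀(k_2−k_d)/(k_d L₀) = 0.9335,
t_c = ln(4.172 × 0.9335) / (0.897 − 0.215) = ln(3.895) / 0.6820 = 1.360/0.6820 = 1.994 d.
L(t_c) = L₀ e^(−k_d t_c) = 10.4 × 0.6514 = 6.775 mg/L, and at the critical point k_2 D_c = k_d L, so D_c = (0.215/0.897) × 6.775 = 1.624 mg/L.
Minimum DO = C_s − D_c = 8.67 − 1.624 = 7.046 mg/L.
x_c = v t_c = 0.604 m/s × 1.994 d × 86400 s/d = 104000 m ≈ 104 km.

t_c ≈ 1.99 d; D_c ≈ 1.62 mg/L; min DO ≈ 7.05 mg/L; x_c ≈ 104 km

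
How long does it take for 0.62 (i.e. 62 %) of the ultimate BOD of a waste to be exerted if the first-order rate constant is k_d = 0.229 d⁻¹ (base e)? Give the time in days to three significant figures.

y/L₀ = 1 − e^(−k_d t) = 0.62 ⇒ e^(−k_d t) = 0.380
t = −ln(0.380) / 0.229 = 0.9676 / 0.229 = 4.225 d.

t ≈ 4.23 d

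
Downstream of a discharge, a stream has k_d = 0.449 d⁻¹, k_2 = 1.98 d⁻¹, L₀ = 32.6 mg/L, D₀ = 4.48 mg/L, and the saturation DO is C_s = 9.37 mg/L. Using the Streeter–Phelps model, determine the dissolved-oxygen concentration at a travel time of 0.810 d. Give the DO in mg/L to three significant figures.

k_d L₀/(k_2−k_d) = 0.449×32.6/(1.98−0.449) = 14.64/1.531 = 9.561 mg/L.
e^(−k_d t) = e^(−0.449×0.8100) = 0.6951; e^(−k_2 t) = e^(−1.98×0.8100) = 0.2011.
D = 9.561 × (0.6951 − 0.2011) + 4.48 × 0.2011 = 4.723 + 0.9011 = 5.624 mg/L.
DO = C_s − D = 9.37 − 5.624 = 3.746 mg/L.

DO ≈ 3.75 mg/L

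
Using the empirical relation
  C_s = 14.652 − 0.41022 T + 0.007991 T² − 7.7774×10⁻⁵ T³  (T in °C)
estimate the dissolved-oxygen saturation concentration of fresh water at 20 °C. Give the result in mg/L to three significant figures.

C_s = 14.652 − 0.41022×20 + 0.007991×20² − 7.7774×10⁻⁵×20³ = 9.022 mg/L.

C_s ≈ 9.02 mg/L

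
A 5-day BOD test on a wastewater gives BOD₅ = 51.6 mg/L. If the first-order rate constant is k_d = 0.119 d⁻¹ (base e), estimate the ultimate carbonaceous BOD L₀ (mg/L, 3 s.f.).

L₀ ≈ 115 mg/L

BOD₅ = L₀(1 − e^(−5k_d)) ⇒ L₀ = BOD₅ / (1 − e^(−5×0.119))
= 51.6 / (1 − 0.5516) = 51.6 / 0.4484 = 115.1 mg/L.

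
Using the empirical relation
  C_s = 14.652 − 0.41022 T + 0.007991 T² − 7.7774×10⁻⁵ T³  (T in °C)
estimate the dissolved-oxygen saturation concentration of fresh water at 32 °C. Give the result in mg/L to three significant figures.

C_s = 14.652 − 0.41022×32 + 0.007991×32² − 7.7774×10⁻⁵×32³ = 7.159 mg/L.

C_s ≈ 7.16 mg/L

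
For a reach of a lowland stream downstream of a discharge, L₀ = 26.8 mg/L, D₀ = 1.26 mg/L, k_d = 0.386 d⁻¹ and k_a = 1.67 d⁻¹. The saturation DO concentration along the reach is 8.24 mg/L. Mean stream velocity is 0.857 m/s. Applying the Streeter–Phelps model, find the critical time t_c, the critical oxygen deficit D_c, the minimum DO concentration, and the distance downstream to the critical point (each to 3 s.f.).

At the critical point dD/dt = 0, so k_d L₀ e^(−k_d t) = k_a D. Substituting D(t) from the Streeter–Phelps equation and solving for t gives
t_c = ln[(k_a/k_d)(1 − D₀(k_a−k_d)/(k_d L₀))] / (k_a−k_d).
Here k_a−k_d = 1.284 d⁻¹ and 1 − D₀(k_a−k_d)/(k_d L₀) = 1 − 1.26×1.284/(0.386×26.8) = 0.8436, so
t_c = ln(4.326 × 0.8436) / 1.284 = 1.295 / 1.284 = 1.008 d.
L(t_c) = L₀ e^(−k_d t_c) = 26.8 × 0.6776 = 18.16 mg/L, and at the critical point k_a D_c = k_d L, so D_c = (0.386/1.67) × 18.16 = 4.197 mg/L.
Minimum DO = C_s − D_c = 8.24 − 4.197 = 4.043 mg/L.
x_c = v t_c = 0.857 m/s × 1.008 d × 86400 s/d = 74660 m ≈ 74.7 km.

t_c ≈ 1.01 d; D_c ≈ 4.20 mg/L; min DO ≈ 4.04 mg/L; x_c ≈ 74.7 km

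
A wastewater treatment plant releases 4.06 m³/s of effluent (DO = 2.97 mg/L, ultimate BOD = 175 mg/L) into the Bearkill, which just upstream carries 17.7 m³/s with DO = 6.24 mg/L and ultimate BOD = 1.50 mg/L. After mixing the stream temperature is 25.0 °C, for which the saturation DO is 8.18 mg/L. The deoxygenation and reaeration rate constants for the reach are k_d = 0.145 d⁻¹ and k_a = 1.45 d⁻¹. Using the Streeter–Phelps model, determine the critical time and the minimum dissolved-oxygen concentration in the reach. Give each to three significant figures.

Mixed DO = (17.7×6.24 + 4.06×2.97)/(17.7+4.06) = 122.5/21.76 = 5.630 mg/L.
Mixed L₀ = (17.7×1.50 + 4.06×175)/(21.76) = 737.0/21.76 = 33.87 mg/L.
Initial deficit D₀ = C_s − DO₀ = 8.18 − 5.630 = 2.550 mg/L.
t_c = (1/1.305) ln[(1.45/0.145)(1 − 2.550×1.305/(0.145×33.87))] = 0.7663 × ln(3.224) = 0.8971 d.
D_c = (0.145/1.45) × 33.87 × e^(−0.145×0.8971) = 0.1000 × 33.87 × 0.8780 = 2.974 mg/L.
Minimum DO = 8.18 − 2.974 = 5.206 mg/L.

t_c ≈ 0.897 d; minimum DO ≈ 5.21 mg/L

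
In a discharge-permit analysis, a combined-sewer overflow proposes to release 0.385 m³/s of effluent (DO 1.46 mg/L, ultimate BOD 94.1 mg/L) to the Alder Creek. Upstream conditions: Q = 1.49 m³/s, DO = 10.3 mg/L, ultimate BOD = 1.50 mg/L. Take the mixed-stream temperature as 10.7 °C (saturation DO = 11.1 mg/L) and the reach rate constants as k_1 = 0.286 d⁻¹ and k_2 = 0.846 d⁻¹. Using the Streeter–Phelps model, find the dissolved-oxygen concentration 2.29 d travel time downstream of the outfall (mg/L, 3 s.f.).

DO ≈ 6.79 mg/L

Mixed DO = (1.49×10.3 + 0.385×1.46)/(1.49+0.385) = 15.91/1.875 = 8.485 mg/L.
Mixed L₀ = (1.49×1.50 + 0.385×94.1)/(1.875) = 38.46/1.875 = 20.51 mg/L.
Initial deficit D₀ = C_s − DO₀ = 11.1 − 8.485 = 2.615 mg/L.
D(2.29) = [0.286×20.51/(0.846−0.286)](e^(−0.286×2.29) − e^(−0.846×2.29)) + 2.615 e^(−0.846×2.29)
= 10.48 × (0.5195 − 0.1441) + 2.615 × 0.1441 = 4.310 mg/L.
DO = 11.1 − 4.310 = 6.790 mg/L.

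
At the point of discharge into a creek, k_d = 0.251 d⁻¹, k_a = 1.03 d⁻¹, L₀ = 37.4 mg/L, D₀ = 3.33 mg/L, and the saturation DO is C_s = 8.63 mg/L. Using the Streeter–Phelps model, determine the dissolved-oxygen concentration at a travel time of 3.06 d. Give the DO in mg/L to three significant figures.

DO ≈ 3.41 mg/L

k_d L₀/(k_a−k_d) = 0.251×37.4/(1.03−0.251) = 9.387/0.7790 = 12.05 mg/L.
e^(−k_d t) = e^(−0.251×3.060) = 0.4639; e^(−k_a t) = e^(−1.03×3.060) = 0.04278.
D = 12.05 × (0.4639 − 0.04278) + 3.33 × 0.04278 = 5.075 + 0.1424 = 5.217 mg/L.
DO = C_s − D = 8.63 − 5.217 = 3.413 mg/L.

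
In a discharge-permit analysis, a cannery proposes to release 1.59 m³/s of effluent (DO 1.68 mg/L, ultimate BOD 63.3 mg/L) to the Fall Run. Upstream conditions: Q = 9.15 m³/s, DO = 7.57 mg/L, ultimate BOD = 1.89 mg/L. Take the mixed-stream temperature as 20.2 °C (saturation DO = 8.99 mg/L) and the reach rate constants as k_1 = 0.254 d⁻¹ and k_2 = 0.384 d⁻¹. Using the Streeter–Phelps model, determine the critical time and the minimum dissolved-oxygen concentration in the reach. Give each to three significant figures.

Mixed DO = (9.15×7.57 + 1.59×1.68)/(9.15+1.59) = 71.94/10.74 = 6.698 mg/L.
Mixed L₀ = (9.15×1.89 + 1.59×63.3)/(10.74) = 117.9/10.74 = 10.98 mg/L.
Initial deficit D₀ = C_s − DO₀ = 8.99 − 6.698 = 2.292 mg/L.
t_c = (1/0.1300) ln[(0.384/0.254)(1 − 2.292×0.1300/(0.254×10.98))] = 7.692 × ln(1.350) = 2.310 d.
D_c = (0.254/0.384) × 10.98 × e^(−0.254×2.310) = 0.6615 × 10.98 × 0.5561 = 4.039 mg/L.
Minimum DO = 8.99 − 4.039 = 4.951 mg/L.

t_c ≈ 2.31 d; minimum DO ≈ 4.95 mg/L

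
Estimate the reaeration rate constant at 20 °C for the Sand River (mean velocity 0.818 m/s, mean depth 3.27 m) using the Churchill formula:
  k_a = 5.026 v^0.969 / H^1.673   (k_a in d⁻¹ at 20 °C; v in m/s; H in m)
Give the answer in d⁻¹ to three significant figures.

k_a ≈ 0.570 d⁻¹

k_a = 5.026 × 0.818^0.969 / 3.27^1.673 = 5.026 × 0.8231 / 7.258 = 0.5700 d⁻¹.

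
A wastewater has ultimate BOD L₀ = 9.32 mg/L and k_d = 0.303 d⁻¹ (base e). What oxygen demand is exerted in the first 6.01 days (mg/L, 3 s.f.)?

y ≈ 7.81 mg/L

y_t = L₀(1 − e^(−k_d t)) = 9.32 × (1 − e^(−0.303×6.01))
= 9.32 × (1 − 0.1619) = 9.32 × 0.8381 = 7.811 mg/L.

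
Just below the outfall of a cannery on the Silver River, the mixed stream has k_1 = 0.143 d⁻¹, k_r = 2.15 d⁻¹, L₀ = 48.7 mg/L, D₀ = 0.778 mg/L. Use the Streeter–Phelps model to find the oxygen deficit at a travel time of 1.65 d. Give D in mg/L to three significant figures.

D ≈ 2.66 mg/L

k_1 L₀/(k_r−k_1) = 0.143×48.7/(2.15−0.143) = 6.964/2.007 = 3.470 mg/L.
e^(−k_1 t) = e^(−0.143×1.650) = 0.7898; e^(−k_r t) = e^(−2.15×1.650) = 0.02880.
D = 3.470 × (0.7898 − 0.02880) + 0.778 × 0.02880 = 2.641 + 0.02240 = 2.663 mg/L.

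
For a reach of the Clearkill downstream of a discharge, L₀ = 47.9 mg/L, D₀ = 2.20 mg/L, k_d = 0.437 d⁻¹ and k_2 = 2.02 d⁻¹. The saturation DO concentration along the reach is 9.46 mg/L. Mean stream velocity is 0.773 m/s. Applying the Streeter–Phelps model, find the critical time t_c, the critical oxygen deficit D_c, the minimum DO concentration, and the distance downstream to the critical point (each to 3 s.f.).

t_c ≈ 0.852 d; D_c ≈ 7.14 mg/L; min DO ≈ 2.32 mg/L; x_c ≈ 56.9 km

t_c = [1/(k_2−k_d)] ln[(k_2/k_d)(1 − D₀(k_2−k_d)/(k_d L₀))]
= [1/(2.02−0.437)] ln[(2.02/0.437)(1 − 2.20×1.583/(0.437×47.9))]
= (1/1.583) ln[4.622 × 0.8336] = 0.6317 × ln(3.853) = 0.6317 × 1.349 = 0.8521 d.
D_c = (k_d/k_2) L₀ e^(−k_d t_c) = (0.437/2.02) × 47.9 × e^(−0.437×0.8521) = 0.2163 × 47.9 × 0.6891 = 7.141 mg/L.
Minimum DO = C_s − D_c = 9.46 − 7.141 = 2.319 mg/L.
x_c = v t_c = 0.773 m/s × 0.8521 d × 86400 s/d = 56910 m ≈ 56.9 km.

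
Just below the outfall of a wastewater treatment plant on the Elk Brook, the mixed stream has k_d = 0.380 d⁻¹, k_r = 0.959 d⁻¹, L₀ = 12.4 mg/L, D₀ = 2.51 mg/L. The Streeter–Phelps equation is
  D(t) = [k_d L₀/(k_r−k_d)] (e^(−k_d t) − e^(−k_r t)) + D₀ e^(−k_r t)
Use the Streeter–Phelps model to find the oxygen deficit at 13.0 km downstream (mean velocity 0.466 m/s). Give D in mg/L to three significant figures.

D ≈ 3.07 mg/L

Travel time t = x/v = 13.0 km / (0.466 m/s) = 13000 m / 0.466 m/s = 27900 s = 0.3229 d.
k_d L₀/(k_r−k_d) = 0.380×12.4/(0.959−0.380) = 4.712/0.5790 = 8.138 mg/L.
e^(−k_d t) = e^(−0.380×0.3229) = 0.8845; e^(−k_r t) = e^(−0.959×0.3229) = 0.7337.
D = 8.138 × (0.8845 − 0.7337) + 2.51 × 0.7337 = 1.227 + 1.842 = 3.069 mg/L.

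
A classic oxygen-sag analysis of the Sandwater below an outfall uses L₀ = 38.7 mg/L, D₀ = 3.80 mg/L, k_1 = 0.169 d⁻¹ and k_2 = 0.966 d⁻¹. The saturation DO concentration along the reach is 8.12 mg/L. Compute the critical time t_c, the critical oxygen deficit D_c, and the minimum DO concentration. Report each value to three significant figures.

t_c = [1/(k_2−k_1)] ln[(k_2/k_1)(1 − D₀(k_2−k_1)/(k_1 L₀))]
= [1/(0.966−0.169)] ln[(0.966/0.169)(1 − 3.80×0.7970/(0.169×38.7))]
= (1/0.7970) ln[5.716 × 0.5369] = 1.255 × ln(3.069) = 1.255 × 1.121 = 1.407 d.
D_c = (k_1/k_2) L₀ e^(−k_1 t_c) = (0.169/0.966) × 38.7 × e^(−0.169×1.407) = 0.1749 × 38.7 × 0.7884 = 5.338 mg/L.
Minimum DO = C_s − D_c = 8.12 − 5.338 = 2.782 mg/L.

t_c ≈ 1.41 d; D_c ≈ 5.34 mg/L; min DO ≈ 2.78 mg/L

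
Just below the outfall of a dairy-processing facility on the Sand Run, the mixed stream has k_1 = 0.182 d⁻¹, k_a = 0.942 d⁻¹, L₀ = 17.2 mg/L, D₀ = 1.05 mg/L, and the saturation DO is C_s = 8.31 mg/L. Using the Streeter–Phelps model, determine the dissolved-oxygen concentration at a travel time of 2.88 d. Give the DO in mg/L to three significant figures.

DO ≈ 6.07 mg/L

k_1 L₀/(k_a−k_1) = 0.182×17.2/(0.942−0.182) = 3.130/0.7600 = 4.119 mg/L.
e^(−k_1 t) = e^(−0.182×2.880) = 0.5921; e^(−k_a t) = e^(−0.942×2.880) = 0.06634.
D = 4.119 × (0.5921 − 0.06634) + 1.05 × 0.06634 = 2.165 + 0.06966 = 2.235 mg/L.
DO = C_s − D = 8.31 − 2.235 = 6.075 mg/L.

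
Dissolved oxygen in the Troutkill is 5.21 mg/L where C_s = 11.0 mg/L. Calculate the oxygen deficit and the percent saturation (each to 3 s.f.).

D ≈ 5.79 mg/L; 47.4 % saturation

D = C_s − C = 11.0 − 5.21 = 5.79 mg/L.
% saturation = 5.21/11.0 × 100 = 47.4 %.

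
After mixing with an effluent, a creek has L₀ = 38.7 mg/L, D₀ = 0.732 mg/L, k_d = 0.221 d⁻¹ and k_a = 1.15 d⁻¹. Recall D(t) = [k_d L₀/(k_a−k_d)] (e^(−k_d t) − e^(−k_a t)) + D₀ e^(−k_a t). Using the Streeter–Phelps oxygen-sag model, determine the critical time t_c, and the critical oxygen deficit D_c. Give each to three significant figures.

t_c ≈ 1.69 d; D_c ≈ 5.12 mg/L

t_c = [1/(k_a−k_d)] ln[(k_a/k_d)(1 − D₀(k_a−k_d)/(k_d L₀))]
= [1/(1.15−0.221)] ln[(1.15/0.221)(1 − 0.732×0.9290/(0.221×38.7))]
= (1/0.9290) ln[5.204 × 0.9205] = 1.076 × ln(4.790) = 1.076 × 1.567 = 1.686 d.
L(t_c) = L₀ e^(−k_d t_c) = 38.7 × 0.6889 = 26.66 mg/L, and at the critical point k_a D_c = k_d L, so D_c = (0.221/1.15) × 26.66 = 5.123 mg/L.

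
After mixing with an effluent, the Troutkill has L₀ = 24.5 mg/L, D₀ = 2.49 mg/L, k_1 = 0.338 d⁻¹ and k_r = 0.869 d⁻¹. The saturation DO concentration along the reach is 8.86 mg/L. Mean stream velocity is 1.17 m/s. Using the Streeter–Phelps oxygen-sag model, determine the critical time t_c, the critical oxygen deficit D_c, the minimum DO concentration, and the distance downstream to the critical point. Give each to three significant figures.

t_c ≈ 1.45 d; D_c ≈ 5.84 mg/L; min DO ≈ 3.02 mg/L; x_c ≈ 147 km

t_c = [1/(k_r−k_1)] ln[(k_r/k_1)(1 − D₀(k_r−k_1)/(k_1 L₀))]
= [1/(0.869−0.338)] ln[(0.869/0.338)(1 − 2.49×0.5310/(0.338×24.5))]
= (1/0.5310) ln[2.571 × 0.8403] = 1.883 × ln(2.161) = 1.883 × 0.7703 = 1.451 d.
D_c = (k_1/k_r) L₀ e^(−k_1 t_c) = (0.338/0.869) × 24.5 × e^(−0.338×1.451) = 0.3890 × 24.5 × 0.6124 = 5.836 mg/L.
Minimum DO = C_s − D_c = 8.86 − 5.836 = 3.024 mg/L.
x_c = v t_c = 1.17 m/s × 1.451 d × 86400 s/d = 146700 m ≈ 147 km.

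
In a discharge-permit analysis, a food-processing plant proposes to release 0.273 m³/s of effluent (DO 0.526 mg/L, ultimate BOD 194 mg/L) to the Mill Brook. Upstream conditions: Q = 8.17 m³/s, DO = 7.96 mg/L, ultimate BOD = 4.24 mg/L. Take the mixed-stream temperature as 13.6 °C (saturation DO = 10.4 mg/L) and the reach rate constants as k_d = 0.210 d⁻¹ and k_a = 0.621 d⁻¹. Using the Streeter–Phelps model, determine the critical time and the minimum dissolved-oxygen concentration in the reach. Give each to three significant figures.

t_c ≈ 0.924 d; minimum DO ≈ 7.51 mg/L

Mixed DO = (8.17×7.96 + 0.273×0.526)/(8.17+0.273) = 65.18/8.443 = 7.720 mg/L.
Mixed L₀ = (8.17×4.24 + 0.273×194)/(8.443) = 87.60/8.443 = 10.38 mg/L.
Initial deficit D₀ = C_s − DO₀ = 10.4 − 7.720 = 2.680 mg/L.
t_c = (1/0.4110) ln[(0.621/0.210)(1 − 2.680×0.4110/(0.210×10.38))] = 2.433 × ln(1.462) = 0.9242 d.
D_c = (0.210/0.621) × 10.38 × e^(−0.210×0.9242) = 0.3382 × 10.38 × 0.8236 = 2.890 mg/L.
Minimum DO = 10.4 − 2.890 = 7.510 mg/L.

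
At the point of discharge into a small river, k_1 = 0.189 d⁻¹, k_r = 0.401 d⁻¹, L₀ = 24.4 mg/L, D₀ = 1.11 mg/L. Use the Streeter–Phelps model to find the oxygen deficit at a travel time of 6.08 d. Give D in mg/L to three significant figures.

D ≈ 5.09 mg/L

k_1 L₀/(k_r−k_1) = 0.189×24.4/(0.401−0.189) = 4.612/0.2120 = 21.75 mg/L.
e^(−k_1 t) = e^(−0.189×6.080) = 0.3169; e^(−k_r t) = e^(−0.401×6.080) = 0.08733.
D = 21.75 × (0.3169 − 0.08733) + 1.11 × 0.08733 = 4.994 + 0.09693 = 5.091 mg/L.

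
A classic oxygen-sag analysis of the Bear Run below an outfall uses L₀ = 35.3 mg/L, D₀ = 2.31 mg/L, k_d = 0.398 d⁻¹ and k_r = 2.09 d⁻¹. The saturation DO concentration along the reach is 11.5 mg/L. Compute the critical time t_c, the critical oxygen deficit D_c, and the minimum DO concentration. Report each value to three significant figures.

t_c ≈ 0.788 d; D_c ≈ 4.91 mg/L; min DO ≈ 6.59 mg/L

At the critical point dD/dt = 0, so k_d L₀ e^(−k_d t) = k_r D. Substituting D(t) from the Streeter–Phelps equation and solving for t gives
t_c = ln[(k_r/k_d)(1 − D₀(k_r−k_d)/(k_d L₀))] / (k_r−k_d).
Here k_r−k_d = 1.692 d⁻¹ and 1 − D₀(k_r−k_d)/(k_d L₀) = 1 − 2.31×1.692/(0.398×35.3) = 0.7218, so
t_c = ln(5.251 × 0.7218) / 1.692 = 1.332 / 1.692 = 0.7875 d.
D_c = (k_d/k_r) L₀ e^(−k_d t_c) = (0.398/2.09) × 35.3 × e^(−0.398×0.7875) = 0.1904 × 35.3 × 0.7309 = 4.914 mg/L.
Minimum DO = C_s − D_c = 11.5 − 4.914 = 6.586 mg/L.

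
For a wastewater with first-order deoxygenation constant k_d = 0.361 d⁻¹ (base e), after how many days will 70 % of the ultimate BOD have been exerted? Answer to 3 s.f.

t ≈ 3.34 d

y/L₀ = 1 − e^(−k_d t) = 0.70 ⇒ e^(−k_d t) = 0.300
t = −ln(0.300) / 0.361 = 1.204 / 0.361 = 3.335 d.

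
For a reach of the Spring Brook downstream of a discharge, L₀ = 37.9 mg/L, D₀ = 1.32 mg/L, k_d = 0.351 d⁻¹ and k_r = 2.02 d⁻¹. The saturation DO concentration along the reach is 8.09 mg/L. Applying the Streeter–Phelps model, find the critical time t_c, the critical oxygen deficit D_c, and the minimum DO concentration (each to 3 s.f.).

With k_r/k_d = 5.755 and 1 − D₀(k_r−k_d)/(k_d L₀) = 0.8344,
t_c = ln(5.755 × 0.8344) / (2.02 − 0.351) = ln(4.802) / 1.669 = 1.569/1.669 = 0.9401 d.
D_c = (k_d/k_r) L₀ e^(−k_d t_c) = (0.351/2.02) × 37.9 × e^(−0.351×0.9401) = 0.1738 × 37.9 × 0.7189 = 4.735 mg/L.
Minimum DO = C_s − D_c = 8.09 − 4.735 = 3.355 mg/L.

t_c ≈ 0.940 d; D_c ≈ 4.73 mg/L; min DO ≈ 3.36 mg/L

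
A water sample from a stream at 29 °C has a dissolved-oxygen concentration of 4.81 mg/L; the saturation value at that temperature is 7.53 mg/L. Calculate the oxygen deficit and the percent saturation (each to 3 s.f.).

D = C_s − C = 7.53 − 4.81 = 2.72 mg/L.
% saturation = 4.81/7.53 × 100 = 63.9 %.

D ≈ 2.72 mg/L; 63.9 % saturation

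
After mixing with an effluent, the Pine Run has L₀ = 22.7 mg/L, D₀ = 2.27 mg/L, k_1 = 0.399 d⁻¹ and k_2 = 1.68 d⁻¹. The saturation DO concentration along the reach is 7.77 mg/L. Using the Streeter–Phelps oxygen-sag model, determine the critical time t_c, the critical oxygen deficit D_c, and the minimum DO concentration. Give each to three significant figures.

At the critical point dD/dt = 0, so k_1 L₀ e^(−k_1 t) = k_2 D. Substituting D(t) from the Streeter–Phelps equation and solving for t gives
t_c = ln[(k_2/k_1)(1 − D₀(k_2−k_1)/(k_1 L₀))] / (k_2−k_1).
Here k_2−k_1 = 1.281 d⁻¹ and 1 − D₀(k_2−k_1)/(k_1 L₀) = 1 − 2.27×1.281/(0.399×22.7) = 0.6789, so
t_c = ln(4.211 × 0.6789) / 1.281 = 1.050 / 1.281 = 0.8200 d.
D_c = (k_1/k_2) L₀ e^(−k_1 t_c) = (0.399/1.68) × 22.7 × e^(−0.399×0.8200) = 0.2375 × 22.7 × 0.7210 = 3.887 mg/L.
Minimum DO = C_s − D_c = 7.77 − 3.887 = 3.883 mg/L.

t_c ≈ 0.820 d; D_c ≈ 3.89 mg/L; min DO ≈ 3.88 mg/L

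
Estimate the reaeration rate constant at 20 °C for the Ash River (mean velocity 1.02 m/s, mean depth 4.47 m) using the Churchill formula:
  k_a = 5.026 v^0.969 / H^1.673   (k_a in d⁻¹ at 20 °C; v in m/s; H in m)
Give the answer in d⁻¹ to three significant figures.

k_a ≈ 0.418 d⁻¹

k_a = 5.026 × 1.02^0.969 / 4.47^1.673 = 5.026 × 1.019 / 12.25 = 0.4184 d⁻¹.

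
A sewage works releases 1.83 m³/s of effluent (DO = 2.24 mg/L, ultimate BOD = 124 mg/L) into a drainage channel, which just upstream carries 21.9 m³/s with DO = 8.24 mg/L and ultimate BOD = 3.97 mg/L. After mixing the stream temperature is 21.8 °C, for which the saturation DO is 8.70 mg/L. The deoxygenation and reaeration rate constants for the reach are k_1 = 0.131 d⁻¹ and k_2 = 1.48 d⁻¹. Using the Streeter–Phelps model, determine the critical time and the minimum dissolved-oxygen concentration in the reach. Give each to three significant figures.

t_c ≈ 0.858 d; minimum DO ≈ 7.65 mg/L

Mixed DO = (21.9×8.24 + 1.83×2.24)/(21.9+1.83) = 184.6/23.73 = 7.777 mg/L.
Mixed L₀ = (21.9×3.97 + 1.83×124)/(23.73) = 313.9/23.73 = 13.23 mg/L.
Initial deficit D₀ = C_s − DO₀ = 8.70 − 7.777 = 0.9227 mg/L.
t_c = (1/1.349) ln[(1.48/0.131)(1 − 0.9227×1.349/(0.131×13.23))] = 0.7413 × ln(3.182) = 0.8579 d.
D_c = (0.131/1.48) × 13.23 × e^(−0.131×0.8579) = 0.08851 × 13.23 × 0.8937 = 1.046 mg/L.
Minimum DO = 8.70 − 1.046 = 7.654 mg/L.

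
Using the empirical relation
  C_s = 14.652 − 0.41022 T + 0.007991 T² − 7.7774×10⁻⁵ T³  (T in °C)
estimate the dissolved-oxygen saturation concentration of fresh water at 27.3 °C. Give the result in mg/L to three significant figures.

C_s ≈ 7.83 mg/L

C_s = 14.652 − 0.41022×27.3 + 0.007991×27.3² − 7.7774×10⁻⁵×27.3³ = 7.826 mg/L.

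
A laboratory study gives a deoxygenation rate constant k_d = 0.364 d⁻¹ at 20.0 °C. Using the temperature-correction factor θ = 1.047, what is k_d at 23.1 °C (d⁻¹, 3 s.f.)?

k_d ≈ 0.420 d⁻¹

k_d(T₂) = k_d(T₁) · θ^(T₂−T₁) = 0.364 × 1.047^(23.1−20.0)
= 0.364 × 1.047^3.10 = 0.364 × 1.153 = 0.4197 d⁻¹.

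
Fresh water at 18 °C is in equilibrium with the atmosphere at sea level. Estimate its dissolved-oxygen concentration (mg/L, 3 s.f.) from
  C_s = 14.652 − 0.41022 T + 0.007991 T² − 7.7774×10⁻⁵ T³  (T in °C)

C_s ≈ 9.40 mg/L

C_s = 14.652 − 0.41022×18 + 0.007991×18² − 7.7774×10⁻⁵×18³ = 9.404 mg/L.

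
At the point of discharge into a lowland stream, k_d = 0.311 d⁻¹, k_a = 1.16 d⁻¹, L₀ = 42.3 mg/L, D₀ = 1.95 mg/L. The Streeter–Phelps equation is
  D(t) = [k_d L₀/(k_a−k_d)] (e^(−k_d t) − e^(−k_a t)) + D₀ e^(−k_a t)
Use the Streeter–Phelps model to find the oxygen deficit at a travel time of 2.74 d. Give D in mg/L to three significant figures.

k_d L₀/(k_a−k_d) = 0.311×42.3/(1.16−0.311) = 13.16/0.8490 = 15.50 mg/L.
e^(−k_d t) = e^(−0.311×2.740) = 0.4265; e^(−k_a t) = e^(−1.16×2.740) = 0.04165.
D = 15.50 × (0.4265 − 0.04165) + 1.95 × 0.04165 = 5.963 + 0.08122 = 6.044 mg/L.

D ≈ 6.04 mg/L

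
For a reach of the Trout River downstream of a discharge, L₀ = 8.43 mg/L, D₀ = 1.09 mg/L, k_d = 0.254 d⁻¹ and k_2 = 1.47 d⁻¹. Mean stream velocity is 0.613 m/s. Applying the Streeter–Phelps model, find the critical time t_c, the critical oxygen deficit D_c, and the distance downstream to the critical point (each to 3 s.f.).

At the critical point dD/dt = 0, so k_d L₀ e^(−k_d t) = k_2 D. Substituting D(t) from the Streeter–Phelps equation and solving for t gives
t_c = ln[(k_2/k_d)(1 − D₀(k_2−k_d)/(k_d L₀))] / (k_2−k_d).
Here k_2−k_d = 1.216 d⁻¹ and 1 − D₀(k_2−k_d)/(k_d L₀) = 1 − 1.09×1.216/(0.254×8.43) = 0.3810, so
t_c = ln(5.787 × 0.3810) / 1.216 = 0.7907 / 1.216 = 0.6502 d.
L(t_c) = L₀ e^(−k_d t_c) = 8.43 × 0.8478 = 7.147 mg/L, and at the critical point k_2 D_c = k_d L, so D_c = (0.254/1.47) × 7.147 = 1.235 mg/L.
x_c = v t_c = 0.613 m/s × 0.6502 d × 86400 s/d = 34440 m ≈ 34.4 km.

t_c ≈ 0.650 d; D_c ≈ 1.23 mg/L; x_c ≈ 34.4 km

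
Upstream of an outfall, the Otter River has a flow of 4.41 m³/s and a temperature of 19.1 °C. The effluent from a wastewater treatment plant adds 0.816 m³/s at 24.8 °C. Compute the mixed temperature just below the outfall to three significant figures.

Flow-weighted mixing: C = (Q_r C_r + Q_w C_w)/(Q_r + Q_w)
= (4.41×19.1 + 0.816×24.8)/(4.41 + 0.816) = 104.5/5.226 = 19.99 °C.

20.0 °C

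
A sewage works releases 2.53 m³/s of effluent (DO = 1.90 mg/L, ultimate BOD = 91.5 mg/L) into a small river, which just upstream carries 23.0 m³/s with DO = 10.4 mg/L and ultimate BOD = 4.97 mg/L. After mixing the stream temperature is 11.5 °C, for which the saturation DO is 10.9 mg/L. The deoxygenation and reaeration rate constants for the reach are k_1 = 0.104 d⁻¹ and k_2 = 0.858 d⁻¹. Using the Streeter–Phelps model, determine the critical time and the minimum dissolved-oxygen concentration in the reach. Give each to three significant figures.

Mixed DO = (23.0×10.4 + 2.53×1.90)/(23.0+2.53) = 244.0/25.53 = 9.558 mg/L.
Mixed L₀ = (23.0×4.97 + 2.53×91.5)/(25.53) = 345.8/25.53 = 13.55 mg/L.
Initial deficit D₀ = C_s − DO₀ = 10.9 − 9.558 = 1.342 mg/L.
t_c = (1/0.7540) ln[(0.858/0.104)(1 − 1.342×0.7540/(0.104×13.55))] = 1.326 × ln(2.322) = 1.118 d.
D_c = (0.104/0.858) × 13.55 × e^(−0.104×1.118) = 0.1212 × 13.55 × 0.8903 = 1.462 mg/L.
Minimum DO = 10.9 − 1.462 = 9.438 mg/L.

t_c ≈ 1.12 d; minimum DO ≈ 9.44 mg/L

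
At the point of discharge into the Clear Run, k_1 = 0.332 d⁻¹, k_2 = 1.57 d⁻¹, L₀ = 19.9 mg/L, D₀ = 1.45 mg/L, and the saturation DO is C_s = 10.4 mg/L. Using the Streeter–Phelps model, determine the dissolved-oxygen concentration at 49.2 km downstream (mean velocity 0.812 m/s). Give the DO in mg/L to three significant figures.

DO ≈ 7.46 mg/L

Travel time t = x/v = 49.2 km / (0.812 m/s) = 49200 m / 0.812 m/s = 60590 s = 0.7013 d.
k_1 L₀/(k_2−k_1) = 0.332×19.9/(1.57−0.332) = 6.607/1.238 = 5.337 mg/L.
e^(−k_1 t) = e^(−0.332×0.7013) = 0.7923; e^(−k_2 t) = e^(−1.57×0.7013) = 0.3325.
D = 5.337 × (0.7923 − 0.3325) + 1.45 × 0.3325 = 2.454 + 0.4822 = 2.936 mg/L.
DO = C_s − D = 10.4 − 2.936 = 7.464 mg/L.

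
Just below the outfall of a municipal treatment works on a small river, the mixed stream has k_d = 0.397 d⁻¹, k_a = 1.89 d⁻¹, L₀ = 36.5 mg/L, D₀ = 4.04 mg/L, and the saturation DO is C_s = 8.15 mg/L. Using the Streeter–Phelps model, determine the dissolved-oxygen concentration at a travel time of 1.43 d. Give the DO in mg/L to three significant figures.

k_d L₀/(k_a−k_d) = 0.397×36.5/(1.89−0.397) = 14.49/1.493 = 9.706 mg/L.
e^(−k_d t) = e^(−0.397×1.430) = 0.5668; e^(−k_a t) = e^(−1.89×1.430) = 0.06702.
D = 9.706 × (0.5668 − 0.06702) + 4.04 × 0.06702 = 4.851 + 0.2708 = 5.122 mg/L.
DO = C_s − D = 8.15 − 5.122 = 3.028 mg/L.

DO ≈ 3.03 mg/L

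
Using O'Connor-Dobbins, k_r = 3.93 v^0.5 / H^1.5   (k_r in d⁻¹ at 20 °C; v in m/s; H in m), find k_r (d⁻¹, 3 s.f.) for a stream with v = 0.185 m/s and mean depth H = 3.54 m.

k_r ≈ 0.254 d⁻¹

k_r = 3.93 × 0.185^0.5 / 3.54^1.5 = 3.93 × 0.4301 / 6.660 = 0.2538 d⁻¹.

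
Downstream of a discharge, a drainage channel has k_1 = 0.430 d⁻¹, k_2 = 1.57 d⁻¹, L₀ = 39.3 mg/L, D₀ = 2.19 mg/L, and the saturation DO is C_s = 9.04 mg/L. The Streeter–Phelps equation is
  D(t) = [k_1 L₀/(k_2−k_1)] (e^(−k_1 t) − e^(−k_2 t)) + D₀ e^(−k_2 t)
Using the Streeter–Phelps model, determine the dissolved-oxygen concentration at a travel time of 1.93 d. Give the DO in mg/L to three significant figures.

DO ≈ 3.19 mg/L

k_1 L₀/(k_2−k_1) = 0.430×39.3/(1.57−0.430) = 16.90/1.140 = 14.82 mg/L.
e^(−k_1 t) = e^(−0.430×1.930) = 0.4361; e^(−k_2 t) = e^(−1.57×1.930) = 0.04831.
D = 14.82 × (0.4361 − 0.04831) + 2.19 × 0.04831 = 5.748 + 0.1058 = 5.854 mg/L.
DO = C_s − D = 9.04 − 5.854 = 3.186 mg/L.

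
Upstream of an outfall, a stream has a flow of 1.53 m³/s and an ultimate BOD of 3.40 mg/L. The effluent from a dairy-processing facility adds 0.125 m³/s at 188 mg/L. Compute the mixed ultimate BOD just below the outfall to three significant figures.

17.3 mg/L

Flow-weighted mixing: C = (Q_r C_r + Q_w C_w)/(Q_r + Q_w)
= (1.53×3.40 + 0.125×188)/(1.53 + 0.125) = 28.70/1.655 = 17.34 mg/L.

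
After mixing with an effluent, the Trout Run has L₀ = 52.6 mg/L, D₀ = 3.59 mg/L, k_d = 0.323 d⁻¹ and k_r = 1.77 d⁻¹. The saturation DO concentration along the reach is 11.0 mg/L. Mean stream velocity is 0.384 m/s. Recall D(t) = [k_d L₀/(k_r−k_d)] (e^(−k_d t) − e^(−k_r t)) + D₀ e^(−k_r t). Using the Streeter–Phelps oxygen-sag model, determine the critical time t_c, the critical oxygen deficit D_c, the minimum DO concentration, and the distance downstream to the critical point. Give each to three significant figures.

t_c = [1/(k_r−k_d)] ln[(k_r/k_d)(1 − D₀(k_r−k_d)/(k_d L₀))]
= [1/(1.77−0.323)] ln[(1.77/0.323)(1 − 3.59×1.447/(0.323×52.6))]
= (1/1.447) ln[5.480 × 0.6942] = 0.6911 × ln(3.804) = 0.6911 × 1.336 = 0.9234 d.
L(t_c) = L₀ e^(−k_d t_c) = 52.6 × 0.7421 = 39.04 mg/L, and at the critical point k_r D_c = k_d L, so D_c = (0.323/1.77) × 39.04 = 7.123 mg/L.
Minimum DO = C_s − D_c = 11.0 − 7.123 = 3.877 mg/L.
x_c = v t_c = 0.384 m/s × 0.9234 d × 86400 s/d = 30640 m ≈ 30.6 km.

t_c ≈ 0.923 d; D_c ≈ 7.12 mg/L; min DO ≈ 3.88 mg/L; x_c ≈ 30.6 km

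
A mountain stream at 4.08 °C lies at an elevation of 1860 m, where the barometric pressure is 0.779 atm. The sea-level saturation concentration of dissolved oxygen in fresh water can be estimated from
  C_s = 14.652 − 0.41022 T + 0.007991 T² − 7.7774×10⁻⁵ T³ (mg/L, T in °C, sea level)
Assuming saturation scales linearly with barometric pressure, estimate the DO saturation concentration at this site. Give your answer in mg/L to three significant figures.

At sea level: C_s = 14.652 − 0.41022×4.08 + 0.007991×4.08² − 7.7774×10⁻⁵×4.08³ = 13.11 mg/L.
Pressure correction: C_s' = 13.11 × 0.779 = 10.21 mg/L.

C_s ≈ 10.2 mg/L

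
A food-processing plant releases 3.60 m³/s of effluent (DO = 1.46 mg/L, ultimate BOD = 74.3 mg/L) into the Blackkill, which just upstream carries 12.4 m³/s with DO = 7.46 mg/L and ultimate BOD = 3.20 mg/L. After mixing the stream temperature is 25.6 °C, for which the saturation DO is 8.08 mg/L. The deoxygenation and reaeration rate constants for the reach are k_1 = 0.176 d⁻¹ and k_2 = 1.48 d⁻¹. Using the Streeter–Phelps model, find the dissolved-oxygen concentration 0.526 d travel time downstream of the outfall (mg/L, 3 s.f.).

DO ≈ 6.00 mg/L

Mixed DO = (12.4×7.46 + 3.60×1.46)/(12.4+3.60) = 97.76/16.00 = 6.110 mg/L.
Mixed L₀ = (12.4×3.20 + 3.60×74.3)/(16.00) = 307.2/16.00 = 19.20 mg/L.
Initial deficit D₀ = C_s − DO₀ = 8.08 − 6.110 = 1.970 mg/L.
D(0.526) = [0.176×19.20/(1.48−0.176)](e^(−0.176×0.526) − e^(−1.48×0.526)) + 1.970 e^(−1.48×0.526)
= 2.591 × (0.9116 − 0.4591) + 1.970 × 0.4591 = 2.077 mg/L.
DO = 8.08 − 2.077 = 6.003 mg/L.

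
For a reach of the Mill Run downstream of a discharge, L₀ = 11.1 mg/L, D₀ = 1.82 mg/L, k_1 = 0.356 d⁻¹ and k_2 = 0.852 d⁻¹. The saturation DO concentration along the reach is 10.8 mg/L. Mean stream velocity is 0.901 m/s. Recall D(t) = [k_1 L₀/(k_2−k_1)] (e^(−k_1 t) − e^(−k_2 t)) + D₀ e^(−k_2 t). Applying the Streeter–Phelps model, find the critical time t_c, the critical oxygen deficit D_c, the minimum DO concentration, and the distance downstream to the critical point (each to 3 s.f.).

At the critical point dD/dt = 0, so k_1 L₀ e^(−k_1 t) = k_2 D. Substituting D(t) from the Streeter–Phelps equation and solving for t gives
t_c = ln[(k_2/k_1)(1 − D₀(k_2−k_1)/(k_1 L₀))] / (k_2−k_1).
Here k_2−k_1 = 0.4960 d⁻¹ and 1 − D₀(k_2−k_1)/(k_1 L₀) = 1 − 1.82×0.4960/(0.356×11.1) = 0.7716, so
t_c = ln(2.393 × 0.7716) / 0.4960 = 0.6133 / 0.4960 = 1.237 d.
D_c = (k_1/k_2) L₀ e^(−k_1 t_c) = (0.356/0.852) × 11.1 × e^(−0.356×1.237) = 0.4178 × 11.1 × 0.6439 = 2.986 mg/L.
Minimum DO = C_s − D_c = 10.8 − 2.986 = 7.814 mg/L.
x_c = v t_c = 0.901 m/s × 1.237 d × 86400 s/d = 96260 m ≈ 96.3 km.

t_c ≈ 1.24 d; D_c ≈ 2.99 mg/L; min DO ≈ 7.81 mg/L; x_c ≈ 96.3 km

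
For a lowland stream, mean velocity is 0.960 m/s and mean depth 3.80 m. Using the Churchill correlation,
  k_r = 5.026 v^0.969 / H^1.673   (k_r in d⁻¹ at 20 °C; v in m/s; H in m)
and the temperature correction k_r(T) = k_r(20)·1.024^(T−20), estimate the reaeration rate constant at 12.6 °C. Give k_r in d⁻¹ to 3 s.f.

k_r(20) = 5.026 × 0.960^0.969 / 3.80^1.673 = 5.026 × 0.9612 / 9.332 = 0.5177 d⁻¹.
k_r(12.6) = 0.5177 × 1.024^(12.6−20) = 0.5177 × 0.8390 = 0.4344 d⁻¹.

k_r ≈ 0.434 d⁻¹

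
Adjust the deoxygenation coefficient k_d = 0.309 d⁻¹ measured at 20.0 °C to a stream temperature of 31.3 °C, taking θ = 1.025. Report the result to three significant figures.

k_d ≈ 0.408 d⁻¹

k_d(T₂) = k_d(T₁) · θ^(T₂−T₁) = 0.309 × 1.025^(31.3−20.0)
= 0.309 × 1.025^11.3 = 0.309 × 1.322 = 0.4084 d⁻¹.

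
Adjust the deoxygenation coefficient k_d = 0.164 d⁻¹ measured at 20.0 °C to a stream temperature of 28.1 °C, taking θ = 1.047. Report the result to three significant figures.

k_d(T₂) = k_d(T₁) · θ^(T₂−T₁) = 0.164 × 1.047^(28.1−20.0)
= 0.164 × 1.047^8.10 = 0.164 × 1.451 = 0.2379 d⁻¹.

k_d ≈ 0.238 d⁻¹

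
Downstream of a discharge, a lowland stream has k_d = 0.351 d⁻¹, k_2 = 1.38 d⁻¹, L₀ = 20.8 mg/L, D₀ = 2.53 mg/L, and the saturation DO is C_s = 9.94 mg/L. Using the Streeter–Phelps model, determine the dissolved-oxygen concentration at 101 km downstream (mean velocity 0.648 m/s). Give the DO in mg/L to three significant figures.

Travel time t = x/v = 101 km / (0.648 m/s) = 101000 m / 0.648 m/s = 155900 s = 1.804 d.
k_d L₀/(k_2−k_d) = 0.351×20.8/(1.38−0.351) = 7.301/1.029 = 7.095 mg/L.
e^(−k_d t) = e^(−0.351×1.804) = 0.5309; e^(−k_2 t) = e^(−1.38×1.804) = 0.08295.
D = 7.095 × (0.5309 − 0.08295) + 2.53 × 0.08295 = 3.178 + 0.2099 = 3.388 mg/L.
DO = C_s − D = 9.94 − 3.388 = 6.552 mg/L.

DO ≈ 6.55 mg/L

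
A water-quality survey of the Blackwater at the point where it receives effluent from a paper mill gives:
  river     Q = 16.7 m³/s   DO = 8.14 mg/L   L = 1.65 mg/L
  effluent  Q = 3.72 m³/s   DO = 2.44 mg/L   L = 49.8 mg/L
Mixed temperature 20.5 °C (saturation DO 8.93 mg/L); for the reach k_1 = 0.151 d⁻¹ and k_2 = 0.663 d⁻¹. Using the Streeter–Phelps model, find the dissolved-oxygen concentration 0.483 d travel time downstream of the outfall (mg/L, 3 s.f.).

DO ≈ 6.98 mg/L

Mixed DO = (16.7×8.14 + 3.72×2.44)/(16.7+3.72) = 145.0/20.42 = 7.102 mg/L.
Mixed L₀ = (16.7×1.65 + 3.72×49.8)/(20.42) = 212.8/20.42 = 10.42 mg/L.
Initial deficit D₀ = C_s − DO₀ = 8.93 − 7.102 = 1.828 mg/L.
D(0.483) = [0.151×10.42/(0.663−0.151)](e^(−0.151×0.483) − e^(−0.663×0.483)) + 1.828 e^(−0.663×0.483)
= 3.074 × (0.9297 − 0.7260) + 1.828 × 0.7260 = 1.953 mg/L.
DO = 8.93 − 1.953 = 6.977 mg/L.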